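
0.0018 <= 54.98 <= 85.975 True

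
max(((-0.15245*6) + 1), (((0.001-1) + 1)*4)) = 0.0853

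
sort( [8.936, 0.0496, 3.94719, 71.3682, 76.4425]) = [0.0496, 3.94719, 8.936, 71.3682, 76.4425]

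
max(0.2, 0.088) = 0.2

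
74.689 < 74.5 False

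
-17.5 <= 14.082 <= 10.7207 False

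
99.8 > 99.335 True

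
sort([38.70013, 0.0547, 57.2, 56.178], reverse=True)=[57.2, 56.178, 38.70013, 0.0547]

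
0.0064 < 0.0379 True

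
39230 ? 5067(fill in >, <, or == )>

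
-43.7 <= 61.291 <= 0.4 False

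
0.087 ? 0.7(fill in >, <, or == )<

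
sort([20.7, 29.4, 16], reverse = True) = [29.4, 20.7, 16]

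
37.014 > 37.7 False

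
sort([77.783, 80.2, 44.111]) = [44.111, 77.783, 80.2]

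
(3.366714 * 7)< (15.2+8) False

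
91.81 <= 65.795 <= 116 False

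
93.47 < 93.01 False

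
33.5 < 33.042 False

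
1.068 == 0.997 False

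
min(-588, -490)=-588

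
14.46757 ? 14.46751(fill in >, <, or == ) >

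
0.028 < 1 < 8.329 True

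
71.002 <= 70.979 False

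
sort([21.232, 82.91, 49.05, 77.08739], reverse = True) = [82.91, 77.08739, 49.05, 21.232]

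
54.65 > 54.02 True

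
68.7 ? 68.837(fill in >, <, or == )<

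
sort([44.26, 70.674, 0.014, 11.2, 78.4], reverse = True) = [78.4, 70.674, 44.26, 11.2, 0.014]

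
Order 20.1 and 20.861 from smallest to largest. 20.1, 20.861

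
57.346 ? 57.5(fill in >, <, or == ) <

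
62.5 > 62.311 True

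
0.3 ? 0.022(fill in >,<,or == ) >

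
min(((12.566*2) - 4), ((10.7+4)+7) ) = 21.132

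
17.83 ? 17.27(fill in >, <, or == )>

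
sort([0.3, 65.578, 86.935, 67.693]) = [0.3, 65.578, 67.693, 86.935]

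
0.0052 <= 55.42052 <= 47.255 False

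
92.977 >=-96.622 True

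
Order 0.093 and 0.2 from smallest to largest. 0.093,0.2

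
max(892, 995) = 995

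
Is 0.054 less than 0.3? Yes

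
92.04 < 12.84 False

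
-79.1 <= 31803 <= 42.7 False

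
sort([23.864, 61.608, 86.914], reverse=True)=[86.914, 61.608, 23.864]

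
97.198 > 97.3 False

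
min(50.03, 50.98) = 50.03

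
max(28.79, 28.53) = 28.79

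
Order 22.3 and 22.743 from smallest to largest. 22.3, 22.743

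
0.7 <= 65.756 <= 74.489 True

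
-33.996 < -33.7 True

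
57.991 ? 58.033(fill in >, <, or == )<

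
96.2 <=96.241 True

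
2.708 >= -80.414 True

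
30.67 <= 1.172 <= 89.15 False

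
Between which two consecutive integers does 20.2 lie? 20 and 21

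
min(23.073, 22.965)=22.965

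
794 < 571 False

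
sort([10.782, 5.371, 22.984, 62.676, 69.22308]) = [5.371, 10.782, 22.984, 62.676, 69.22308]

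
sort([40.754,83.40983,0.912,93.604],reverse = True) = [93.604,83.40983,40.754,0.912]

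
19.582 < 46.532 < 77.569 True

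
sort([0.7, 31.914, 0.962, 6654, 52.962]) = [0.7, 0.962, 31.914, 52.962, 6654]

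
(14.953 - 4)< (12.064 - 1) True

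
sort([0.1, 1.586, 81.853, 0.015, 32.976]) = [0.015, 0.1, 1.586, 32.976, 81.853]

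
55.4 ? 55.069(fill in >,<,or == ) >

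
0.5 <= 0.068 False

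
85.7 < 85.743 True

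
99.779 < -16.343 False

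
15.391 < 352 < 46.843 False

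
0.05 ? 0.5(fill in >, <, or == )<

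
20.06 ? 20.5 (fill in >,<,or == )<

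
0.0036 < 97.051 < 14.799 False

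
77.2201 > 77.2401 False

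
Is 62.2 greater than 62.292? No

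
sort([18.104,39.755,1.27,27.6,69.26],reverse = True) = [69.26,39.755,27.6,18.104,1.27]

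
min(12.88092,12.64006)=12.64006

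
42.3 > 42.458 False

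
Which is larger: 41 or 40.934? 41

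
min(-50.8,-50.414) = -50.8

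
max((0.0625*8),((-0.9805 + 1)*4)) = 0.5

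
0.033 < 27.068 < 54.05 True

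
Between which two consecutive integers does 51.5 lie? 51 and 52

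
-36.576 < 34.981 True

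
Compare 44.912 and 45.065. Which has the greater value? 45.065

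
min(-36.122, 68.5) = -36.122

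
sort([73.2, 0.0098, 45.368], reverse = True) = [73.2, 45.368, 0.0098]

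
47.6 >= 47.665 False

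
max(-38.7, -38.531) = -38.531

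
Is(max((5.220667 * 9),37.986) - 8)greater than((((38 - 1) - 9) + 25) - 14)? No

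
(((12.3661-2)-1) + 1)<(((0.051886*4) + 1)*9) True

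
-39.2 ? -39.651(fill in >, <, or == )>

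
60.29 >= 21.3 True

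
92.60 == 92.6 True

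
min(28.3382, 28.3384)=28.3382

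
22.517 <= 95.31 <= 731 True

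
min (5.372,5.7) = 5.372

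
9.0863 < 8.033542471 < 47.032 False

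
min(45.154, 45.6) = 45.154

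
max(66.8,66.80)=66.80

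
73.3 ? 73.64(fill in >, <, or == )<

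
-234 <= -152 True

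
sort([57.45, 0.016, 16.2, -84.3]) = [-84.3, 0.016, 16.2, 57.45]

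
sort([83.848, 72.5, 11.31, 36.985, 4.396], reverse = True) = [83.848, 72.5, 36.985, 11.31, 4.396]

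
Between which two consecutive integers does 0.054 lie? 0 and 1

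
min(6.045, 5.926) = 5.926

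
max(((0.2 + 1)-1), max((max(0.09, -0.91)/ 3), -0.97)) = 0.2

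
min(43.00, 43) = 43.00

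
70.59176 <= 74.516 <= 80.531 True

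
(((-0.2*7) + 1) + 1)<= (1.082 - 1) False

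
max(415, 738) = 738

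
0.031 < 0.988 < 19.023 True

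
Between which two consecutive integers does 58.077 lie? 58 and 59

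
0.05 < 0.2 True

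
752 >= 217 True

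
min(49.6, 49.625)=49.6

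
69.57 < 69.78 True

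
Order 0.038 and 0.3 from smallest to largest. 0.038, 0.3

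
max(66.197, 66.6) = 66.6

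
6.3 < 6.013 False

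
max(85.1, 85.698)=85.698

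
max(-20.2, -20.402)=-20.2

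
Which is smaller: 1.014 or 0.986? 0.986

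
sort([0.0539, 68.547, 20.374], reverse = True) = [68.547, 20.374, 0.0539]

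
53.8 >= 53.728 True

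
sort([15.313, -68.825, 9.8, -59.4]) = [-68.825, -59.4, 9.8, 15.313]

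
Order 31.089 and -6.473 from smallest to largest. -6.473, 31.089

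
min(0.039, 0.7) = 0.039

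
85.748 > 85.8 False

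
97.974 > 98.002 False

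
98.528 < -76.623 False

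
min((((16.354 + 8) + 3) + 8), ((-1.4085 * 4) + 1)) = -4.634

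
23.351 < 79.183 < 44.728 False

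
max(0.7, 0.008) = 0.7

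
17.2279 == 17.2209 False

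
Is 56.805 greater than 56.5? Yes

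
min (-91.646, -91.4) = -91.646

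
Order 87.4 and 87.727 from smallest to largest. 87.4, 87.727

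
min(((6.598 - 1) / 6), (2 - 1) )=0.933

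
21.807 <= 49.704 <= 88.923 True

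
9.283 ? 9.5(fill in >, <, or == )<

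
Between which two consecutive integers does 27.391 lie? 27 and 28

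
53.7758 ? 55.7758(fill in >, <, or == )<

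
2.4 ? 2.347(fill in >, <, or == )>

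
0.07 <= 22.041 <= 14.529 False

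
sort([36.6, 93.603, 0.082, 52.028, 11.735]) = [0.082, 11.735, 36.6, 52.028, 93.603]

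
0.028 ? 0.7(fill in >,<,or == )<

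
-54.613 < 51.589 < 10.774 False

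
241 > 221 True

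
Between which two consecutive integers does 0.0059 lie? 0 and 1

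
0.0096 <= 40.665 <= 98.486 True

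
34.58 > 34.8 False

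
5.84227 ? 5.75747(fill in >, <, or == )>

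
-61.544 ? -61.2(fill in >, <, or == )<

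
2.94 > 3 False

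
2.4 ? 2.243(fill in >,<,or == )>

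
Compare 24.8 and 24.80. They are equal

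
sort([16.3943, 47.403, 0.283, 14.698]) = [0.283, 14.698, 16.3943, 47.403]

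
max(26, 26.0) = 26.0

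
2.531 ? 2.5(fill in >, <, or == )>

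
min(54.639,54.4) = 54.4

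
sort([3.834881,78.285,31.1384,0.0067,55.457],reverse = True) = [78.285,55.457,31.1384,3.834881,0.0067]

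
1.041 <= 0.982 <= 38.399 False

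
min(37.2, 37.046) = 37.046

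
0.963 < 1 True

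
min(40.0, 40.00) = 40.0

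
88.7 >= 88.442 True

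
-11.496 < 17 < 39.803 True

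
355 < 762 True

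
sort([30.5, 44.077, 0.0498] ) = [0.0498, 30.5, 44.077]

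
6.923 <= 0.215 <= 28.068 False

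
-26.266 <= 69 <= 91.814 True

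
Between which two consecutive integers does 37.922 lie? 37 and 38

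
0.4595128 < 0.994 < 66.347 True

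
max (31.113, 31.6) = 31.6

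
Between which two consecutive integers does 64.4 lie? 64 and 65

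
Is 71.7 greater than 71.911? No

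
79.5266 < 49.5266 False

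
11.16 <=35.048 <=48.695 True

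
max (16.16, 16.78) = 16.78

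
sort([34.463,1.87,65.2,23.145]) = [1.87,23.145,34.463,65.2]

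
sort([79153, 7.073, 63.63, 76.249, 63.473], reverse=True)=[79153, 76.249, 63.63, 63.473, 7.073]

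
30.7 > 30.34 True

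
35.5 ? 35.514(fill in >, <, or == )<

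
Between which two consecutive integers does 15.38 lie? 15 and 16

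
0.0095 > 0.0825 False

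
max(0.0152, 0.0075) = 0.0152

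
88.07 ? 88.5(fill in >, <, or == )<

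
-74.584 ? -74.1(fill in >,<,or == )<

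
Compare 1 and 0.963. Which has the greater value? 1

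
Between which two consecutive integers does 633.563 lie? 633 and 634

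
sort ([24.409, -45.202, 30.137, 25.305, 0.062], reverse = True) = [30.137, 25.305, 24.409, 0.062, -45.202]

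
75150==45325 False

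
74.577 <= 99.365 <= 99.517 True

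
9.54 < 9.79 True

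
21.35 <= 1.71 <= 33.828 False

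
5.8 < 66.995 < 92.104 True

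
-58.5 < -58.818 False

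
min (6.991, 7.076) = 6.991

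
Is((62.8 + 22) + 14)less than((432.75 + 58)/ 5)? No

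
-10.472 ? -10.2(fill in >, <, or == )<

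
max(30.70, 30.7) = 30.7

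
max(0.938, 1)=1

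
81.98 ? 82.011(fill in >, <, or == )<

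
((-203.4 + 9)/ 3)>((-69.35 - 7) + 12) False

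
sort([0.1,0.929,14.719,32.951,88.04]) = [0.1,0.929,14.719,32.951,88.04]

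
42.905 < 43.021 True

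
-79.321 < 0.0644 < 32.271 True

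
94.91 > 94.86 True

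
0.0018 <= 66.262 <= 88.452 True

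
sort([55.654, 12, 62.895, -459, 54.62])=[-459, 12, 54.62, 55.654, 62.895]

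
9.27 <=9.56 True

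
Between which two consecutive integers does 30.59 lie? 30 and 31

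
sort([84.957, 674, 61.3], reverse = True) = [674, 84.957, 61.3]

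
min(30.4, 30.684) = 30.4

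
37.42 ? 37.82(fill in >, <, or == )<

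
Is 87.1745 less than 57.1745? No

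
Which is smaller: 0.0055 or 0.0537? 0.0055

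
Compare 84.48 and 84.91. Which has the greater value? 84.91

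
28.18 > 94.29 False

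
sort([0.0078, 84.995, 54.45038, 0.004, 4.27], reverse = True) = [84.995, 54.45038, 4.27, 0.0078, 0.004]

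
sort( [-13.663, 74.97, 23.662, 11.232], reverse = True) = [74.97, 23.662, 11.232, -13.663]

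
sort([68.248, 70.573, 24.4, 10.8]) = [10.8, 24.4, 68.248, 70.573]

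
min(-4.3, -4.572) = -4.572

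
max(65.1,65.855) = 65.855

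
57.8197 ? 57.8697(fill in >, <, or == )<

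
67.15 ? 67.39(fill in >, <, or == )<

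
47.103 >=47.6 False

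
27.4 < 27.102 False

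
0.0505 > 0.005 True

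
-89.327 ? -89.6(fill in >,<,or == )>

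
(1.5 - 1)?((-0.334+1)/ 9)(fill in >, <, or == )>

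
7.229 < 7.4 True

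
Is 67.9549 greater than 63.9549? Yes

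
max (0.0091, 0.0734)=0.0734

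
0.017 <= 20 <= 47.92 True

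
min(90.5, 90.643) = 90.5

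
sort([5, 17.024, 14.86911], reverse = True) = [17.024, 14.86911, 5]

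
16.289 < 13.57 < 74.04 False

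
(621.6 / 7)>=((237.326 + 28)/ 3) True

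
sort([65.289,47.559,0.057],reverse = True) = [65.289,47.559,0.057]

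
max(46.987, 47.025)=47.025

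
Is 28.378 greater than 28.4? No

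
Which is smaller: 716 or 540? 540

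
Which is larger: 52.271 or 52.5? 52.5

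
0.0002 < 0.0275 True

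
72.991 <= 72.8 False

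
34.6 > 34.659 False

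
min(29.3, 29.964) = 29.3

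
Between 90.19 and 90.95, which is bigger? 90.95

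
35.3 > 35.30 False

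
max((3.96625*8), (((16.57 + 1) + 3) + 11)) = 31.73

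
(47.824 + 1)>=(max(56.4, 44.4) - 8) True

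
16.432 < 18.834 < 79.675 True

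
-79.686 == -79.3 False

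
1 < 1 False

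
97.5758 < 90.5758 False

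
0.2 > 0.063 True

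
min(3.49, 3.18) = 3.18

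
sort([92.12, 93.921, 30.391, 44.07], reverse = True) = [93.921, 92.12, 44.07, 30.391]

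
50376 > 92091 False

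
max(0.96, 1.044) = 1.044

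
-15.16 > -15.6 True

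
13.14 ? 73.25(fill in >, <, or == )<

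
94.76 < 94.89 True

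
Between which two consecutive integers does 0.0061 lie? 0 and 1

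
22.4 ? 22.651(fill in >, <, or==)<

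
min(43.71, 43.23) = 43.23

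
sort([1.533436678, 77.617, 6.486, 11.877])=[1.533436678, 6.486, 11.877, 77.617]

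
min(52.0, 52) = 52.0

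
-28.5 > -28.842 True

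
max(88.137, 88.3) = 88.3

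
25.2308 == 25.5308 False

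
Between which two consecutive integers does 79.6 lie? 79 and 80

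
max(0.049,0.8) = 0.8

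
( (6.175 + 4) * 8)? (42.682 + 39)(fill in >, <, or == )<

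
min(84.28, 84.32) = 84.28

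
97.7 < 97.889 True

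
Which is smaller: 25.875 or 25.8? 25.8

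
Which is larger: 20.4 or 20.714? 20.714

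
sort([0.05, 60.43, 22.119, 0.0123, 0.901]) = [0.0123, 0.05, 0.901, 22.119, 60.43]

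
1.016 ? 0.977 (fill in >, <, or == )>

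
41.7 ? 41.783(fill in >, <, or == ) <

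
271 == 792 False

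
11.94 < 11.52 False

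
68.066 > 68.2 False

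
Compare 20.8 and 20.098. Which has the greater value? 20.8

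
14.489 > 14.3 True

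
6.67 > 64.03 False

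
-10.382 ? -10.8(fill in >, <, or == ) >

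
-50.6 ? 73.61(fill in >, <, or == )<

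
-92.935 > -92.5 False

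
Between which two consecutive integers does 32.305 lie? 32 and 33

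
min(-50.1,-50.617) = -50.617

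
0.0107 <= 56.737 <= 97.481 True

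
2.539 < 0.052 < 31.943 False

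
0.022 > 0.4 False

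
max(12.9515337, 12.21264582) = 12.9515337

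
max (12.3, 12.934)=12.934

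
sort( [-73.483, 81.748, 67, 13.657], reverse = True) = [81.748, 67, 13.657, -73.483]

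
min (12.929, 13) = 12.929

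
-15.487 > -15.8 True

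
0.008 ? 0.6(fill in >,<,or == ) <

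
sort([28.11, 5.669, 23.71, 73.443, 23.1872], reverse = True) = [73.443, 28.11, 23.71, 23.1872, 5.669]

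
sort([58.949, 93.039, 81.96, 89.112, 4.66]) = [4.66, 58.949, 81.96, 89.112, 93.039]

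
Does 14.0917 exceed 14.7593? No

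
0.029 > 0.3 False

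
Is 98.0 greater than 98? No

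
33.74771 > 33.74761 True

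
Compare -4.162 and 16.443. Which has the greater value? 16.443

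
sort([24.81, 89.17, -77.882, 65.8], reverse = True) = [89.17, 65.8, 24.81, -77.882]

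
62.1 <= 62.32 True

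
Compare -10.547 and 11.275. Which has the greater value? 11.275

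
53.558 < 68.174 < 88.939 True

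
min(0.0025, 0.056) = 0.0025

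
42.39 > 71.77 False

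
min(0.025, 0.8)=0.025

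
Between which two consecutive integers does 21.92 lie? 21 and 22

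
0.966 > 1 False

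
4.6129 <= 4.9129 True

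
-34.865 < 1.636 True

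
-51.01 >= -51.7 True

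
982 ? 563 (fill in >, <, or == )>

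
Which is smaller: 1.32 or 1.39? 1.32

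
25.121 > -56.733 True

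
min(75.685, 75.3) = 75.3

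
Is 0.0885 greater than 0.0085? Yes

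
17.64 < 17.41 False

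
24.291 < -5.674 False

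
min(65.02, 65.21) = 65.02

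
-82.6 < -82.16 True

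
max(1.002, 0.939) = 1.002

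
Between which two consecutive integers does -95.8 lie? -96 and -95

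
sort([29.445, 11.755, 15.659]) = [11.755, 15.659, 29.445]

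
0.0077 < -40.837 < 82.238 False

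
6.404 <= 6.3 False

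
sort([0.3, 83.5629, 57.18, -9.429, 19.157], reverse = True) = [83.5629, 57.18, 19.157, 0.3, -9.429]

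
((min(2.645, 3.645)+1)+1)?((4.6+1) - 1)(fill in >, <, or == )>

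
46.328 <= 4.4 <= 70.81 False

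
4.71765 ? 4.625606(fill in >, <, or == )>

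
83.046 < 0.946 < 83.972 False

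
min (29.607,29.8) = 29.607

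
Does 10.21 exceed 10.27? No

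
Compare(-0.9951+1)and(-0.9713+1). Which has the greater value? (-0.9713+1)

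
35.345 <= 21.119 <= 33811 False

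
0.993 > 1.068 False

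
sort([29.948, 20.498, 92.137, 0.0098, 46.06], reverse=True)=[92.137, 46.06, 29.948, 20.498, 0.0098]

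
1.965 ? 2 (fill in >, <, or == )<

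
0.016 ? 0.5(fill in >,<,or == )<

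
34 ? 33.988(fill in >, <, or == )>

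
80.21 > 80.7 False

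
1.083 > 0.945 True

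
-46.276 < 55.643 True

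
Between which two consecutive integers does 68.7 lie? 68 and 69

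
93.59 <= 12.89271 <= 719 False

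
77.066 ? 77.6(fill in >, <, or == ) <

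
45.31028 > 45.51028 False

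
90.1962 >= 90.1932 True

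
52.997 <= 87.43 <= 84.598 False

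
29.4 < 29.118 False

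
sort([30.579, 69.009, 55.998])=[30.579, 55.998, 69.009]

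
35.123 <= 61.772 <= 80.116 True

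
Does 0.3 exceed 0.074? Yes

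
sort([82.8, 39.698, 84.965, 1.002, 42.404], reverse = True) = [84.965, 82.8, 42.404, 39.698, 1.002]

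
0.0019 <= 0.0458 True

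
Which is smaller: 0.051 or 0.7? 0.051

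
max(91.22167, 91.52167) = 91.52167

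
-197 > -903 True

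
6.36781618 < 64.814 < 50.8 False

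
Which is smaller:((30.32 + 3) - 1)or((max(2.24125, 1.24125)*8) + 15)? ((30.32 + 3) - 1)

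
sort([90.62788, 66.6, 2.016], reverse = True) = [90.62788, 66.6, 2.016]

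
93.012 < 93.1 True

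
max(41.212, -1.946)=41.212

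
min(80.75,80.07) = 80.07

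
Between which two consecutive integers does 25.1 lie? 25 and 26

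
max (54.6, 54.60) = 54.60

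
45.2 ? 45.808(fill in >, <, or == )<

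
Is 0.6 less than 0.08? No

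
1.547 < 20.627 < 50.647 True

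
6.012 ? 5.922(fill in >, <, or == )>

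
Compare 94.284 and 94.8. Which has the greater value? 94.8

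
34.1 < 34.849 True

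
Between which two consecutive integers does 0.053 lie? 0 and 1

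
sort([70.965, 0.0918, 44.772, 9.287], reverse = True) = [70.965, 44.772, 9.287, 0.0918]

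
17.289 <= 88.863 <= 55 False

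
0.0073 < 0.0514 True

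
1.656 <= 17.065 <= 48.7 True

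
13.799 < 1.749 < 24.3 False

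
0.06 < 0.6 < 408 True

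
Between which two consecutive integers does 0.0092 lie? 0 and 1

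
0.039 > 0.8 False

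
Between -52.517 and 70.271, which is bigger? 70.271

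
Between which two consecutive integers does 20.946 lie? 20 and 21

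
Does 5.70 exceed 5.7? No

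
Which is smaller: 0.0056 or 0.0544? 0.0056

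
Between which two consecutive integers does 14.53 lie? 14 and 15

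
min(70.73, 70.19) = 70.19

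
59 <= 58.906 False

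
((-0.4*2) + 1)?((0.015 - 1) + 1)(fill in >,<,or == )>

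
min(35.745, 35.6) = 35.6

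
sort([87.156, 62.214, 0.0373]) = [0.0373, 62.214, 87.156]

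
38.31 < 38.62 True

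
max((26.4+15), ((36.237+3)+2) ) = 41.4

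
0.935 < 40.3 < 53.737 True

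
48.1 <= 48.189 True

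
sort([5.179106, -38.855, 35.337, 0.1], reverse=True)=[35.337, 5.179106, 0.1, -38.855]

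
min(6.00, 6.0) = 6.00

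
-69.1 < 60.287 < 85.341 True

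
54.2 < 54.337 True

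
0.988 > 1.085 False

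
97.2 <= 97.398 True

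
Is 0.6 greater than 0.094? Yes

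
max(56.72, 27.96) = 56.72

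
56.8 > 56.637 True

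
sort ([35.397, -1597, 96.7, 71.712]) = [-1597, 35.397, 71.712, 96.7]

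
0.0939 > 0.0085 True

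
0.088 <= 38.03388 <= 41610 True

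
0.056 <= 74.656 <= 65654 True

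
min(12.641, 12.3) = 12.3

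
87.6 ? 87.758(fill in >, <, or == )<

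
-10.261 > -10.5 True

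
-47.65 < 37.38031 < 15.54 False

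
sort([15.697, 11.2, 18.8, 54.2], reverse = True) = [54.2, 18.8, 15.697, 11.2]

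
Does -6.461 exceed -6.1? No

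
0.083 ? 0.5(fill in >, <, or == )<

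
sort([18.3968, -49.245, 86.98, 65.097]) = [-49.245, 18.3968, 65.097, 86.98]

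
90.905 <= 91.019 True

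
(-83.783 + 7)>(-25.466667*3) False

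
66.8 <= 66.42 False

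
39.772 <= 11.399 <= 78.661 False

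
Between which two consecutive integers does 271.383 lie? 271 and 272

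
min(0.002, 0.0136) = 0.002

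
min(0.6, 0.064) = 0.064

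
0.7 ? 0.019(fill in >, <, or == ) >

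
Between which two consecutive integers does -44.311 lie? -45 and -44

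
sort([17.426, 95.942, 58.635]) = [17.426, 58.635, 95.942]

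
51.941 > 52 False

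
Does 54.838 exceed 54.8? Yes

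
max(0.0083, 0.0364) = 0.0364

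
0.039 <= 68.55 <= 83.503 True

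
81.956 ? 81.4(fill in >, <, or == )>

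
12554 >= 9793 True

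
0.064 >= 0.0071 True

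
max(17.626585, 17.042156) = 17.626585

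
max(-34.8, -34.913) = -34.8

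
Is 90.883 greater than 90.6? Yes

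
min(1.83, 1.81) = 1.81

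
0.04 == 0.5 False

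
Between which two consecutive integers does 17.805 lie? 17 and 18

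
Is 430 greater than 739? No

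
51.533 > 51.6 False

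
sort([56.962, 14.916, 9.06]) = [9.06, 14.916, 56.962]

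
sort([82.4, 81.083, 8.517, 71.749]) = [8.517, 71.749, 81.083, 82.4]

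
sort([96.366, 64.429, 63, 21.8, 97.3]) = [21.8, 63, 64.429, 96.366, 97.3]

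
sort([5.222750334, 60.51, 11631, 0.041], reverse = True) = [11631, 60.51, 5.222750334, 0.041]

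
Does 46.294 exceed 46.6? No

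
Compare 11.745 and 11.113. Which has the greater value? 11.745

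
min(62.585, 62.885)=62.585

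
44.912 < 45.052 True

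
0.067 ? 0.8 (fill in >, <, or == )<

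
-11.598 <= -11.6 False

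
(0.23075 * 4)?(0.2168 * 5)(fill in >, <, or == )<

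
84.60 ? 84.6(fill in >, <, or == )==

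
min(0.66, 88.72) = 0.66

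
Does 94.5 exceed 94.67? No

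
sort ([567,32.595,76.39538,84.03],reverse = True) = [567,84.03,76.39538,32.595]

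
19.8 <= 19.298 False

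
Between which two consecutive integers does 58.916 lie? 58 and 59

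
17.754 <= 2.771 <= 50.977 False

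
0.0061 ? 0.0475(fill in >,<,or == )<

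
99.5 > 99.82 False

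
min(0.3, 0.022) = 0.022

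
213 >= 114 True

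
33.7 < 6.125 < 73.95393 False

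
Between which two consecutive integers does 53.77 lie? 53 and 54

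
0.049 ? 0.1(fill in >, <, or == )<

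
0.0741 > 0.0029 True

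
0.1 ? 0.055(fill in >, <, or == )>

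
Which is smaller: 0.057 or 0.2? 0.057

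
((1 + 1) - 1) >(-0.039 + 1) True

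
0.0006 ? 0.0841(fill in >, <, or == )<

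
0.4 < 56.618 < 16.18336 False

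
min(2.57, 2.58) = 2.57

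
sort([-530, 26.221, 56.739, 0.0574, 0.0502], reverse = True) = [56.739, 26.221, 0.0574, 0.0502, -530]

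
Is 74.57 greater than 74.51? Yes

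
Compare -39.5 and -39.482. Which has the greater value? -39.482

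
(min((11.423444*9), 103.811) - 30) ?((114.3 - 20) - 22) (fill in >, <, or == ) >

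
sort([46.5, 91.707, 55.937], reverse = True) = [91.707, 55.937, 46.5]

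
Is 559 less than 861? Yes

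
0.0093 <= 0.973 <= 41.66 True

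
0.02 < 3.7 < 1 False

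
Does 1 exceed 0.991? Yes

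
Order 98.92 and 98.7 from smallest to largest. 98.7,98.92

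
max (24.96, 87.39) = 87.39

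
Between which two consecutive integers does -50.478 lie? -51 and -50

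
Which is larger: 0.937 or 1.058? 1.058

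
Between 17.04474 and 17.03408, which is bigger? 17.04474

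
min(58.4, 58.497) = 58.4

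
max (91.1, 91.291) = 91.291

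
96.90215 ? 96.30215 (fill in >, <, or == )>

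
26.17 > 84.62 False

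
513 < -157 False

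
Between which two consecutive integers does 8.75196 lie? 8 and 9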